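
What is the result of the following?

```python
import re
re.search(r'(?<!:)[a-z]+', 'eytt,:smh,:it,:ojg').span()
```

(0, 4)

The negative lookaround is zero-width — it rules out positions where the adjacent text would match, without consuming anything.
Unlike `match`, `search` isn't anchored — it looks for the pattern anywhere in the string.
The match spans [0:4] → 'eytt'.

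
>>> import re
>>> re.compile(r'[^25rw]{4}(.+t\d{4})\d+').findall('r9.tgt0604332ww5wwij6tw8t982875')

Pattern: exactly 4 of any character except [25rw]; then one or more of any character, then the literal 't', then exactly 4 of a digit (captured); then one or more of a digit.
Scanning left to right: at [1:31] match '9.tgt0604332ww5wwij6tw8t982875', group 1 = 't0604332ww5wwij6tw8t9828'.
`findall` collects group 1 from the one match (1 total).

['t0604332ww5wwij6tw8t9828']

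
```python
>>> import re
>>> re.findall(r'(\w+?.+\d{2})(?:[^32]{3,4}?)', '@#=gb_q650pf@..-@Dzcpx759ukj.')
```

['gb_q650pf@..-@Dzcpx759']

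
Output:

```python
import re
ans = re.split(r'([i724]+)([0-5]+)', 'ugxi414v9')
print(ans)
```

The pattern matches one or more of one of [i724] (captured); then one or more of a character in [0-5] (captured).
Matches to split on: at [3:7] → 'i414'.
The group in the pattern means `split` returns the separators' captures alongside the pieces.

['ugx', 'i4', '14', 'v9']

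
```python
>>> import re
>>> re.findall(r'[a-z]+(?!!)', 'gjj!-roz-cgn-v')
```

['gj', 'roz', 'cgn', 'v']

The negative lookahead/lookbehind blocks any match where the forbidden context is present.
`findall` yields the raw match text (4 of them) because the pattern has no groups.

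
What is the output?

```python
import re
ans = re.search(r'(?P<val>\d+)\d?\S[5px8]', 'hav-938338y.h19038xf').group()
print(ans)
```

938338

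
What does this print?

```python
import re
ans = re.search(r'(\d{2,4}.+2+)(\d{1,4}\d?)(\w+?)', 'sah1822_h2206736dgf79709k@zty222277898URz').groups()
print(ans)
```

Pattern: 2 to 4 of a digit, then one or more of any character, then one or more of the literal '2' (captured); then 1 to 4 of a digit, then optionally a digit (captured); then one or more of a word character (lazy) (captured).
Lazy quantifiers expand one character at a time until the remainder of the pattern can match.
`re.search` tries every starting position until one works.
The match spans [3:39] → '1822_h2206736dgf79709k@zty222277898U'.
Captured: group 1 = '1822_h2206736dgf79709k@zty2222', group 2 = '77898', group 3 = 'U'.

('1822_h2206736dgf79709k@zty2222', '77898', 'U')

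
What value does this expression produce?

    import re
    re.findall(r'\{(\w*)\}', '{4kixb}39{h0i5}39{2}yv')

['4kixb', 'h0i5', '2']

Matches: at [0:7] match '{4kixb}', group 1 = '4kixb'; at [9:15] match '{h0i5}', group 1 = 'h0i5'; at [17:20] match '{2}', group 1 = '2'.
One capturing group, so `findall` returns just the captured substring from each match — 3 in all.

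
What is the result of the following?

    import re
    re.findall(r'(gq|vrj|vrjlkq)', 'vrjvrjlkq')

['vrj', 'vrj']

`|` is ordered: at each position the engine commits to the first alternative that works.
One capturing group, so `findall` returns just the captured substring from each match — 2 in all.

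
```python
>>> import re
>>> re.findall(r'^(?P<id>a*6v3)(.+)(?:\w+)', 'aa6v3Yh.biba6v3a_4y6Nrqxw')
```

[('aa6v3', 'Yh.biba6v3a_4y6Nrqx')]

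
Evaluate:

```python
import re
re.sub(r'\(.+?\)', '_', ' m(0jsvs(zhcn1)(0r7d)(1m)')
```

' m___'

Because the quantifier is non-greedy, it stops expanding at the earliest point where the rest of the pattern can succeed.
Matches: at [2:15] → '(0jsvs(zhcn1)'; at [15:21] → '(0r7d)'; at [21:25] → '(1m)'.
`sub` substitutes '_' at each match site.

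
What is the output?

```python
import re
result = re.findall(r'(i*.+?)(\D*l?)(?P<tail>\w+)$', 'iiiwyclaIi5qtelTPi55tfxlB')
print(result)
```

Because the quantifier is non-greedy, it stops expanding at the earliest point where the rest of the pattern can succeed.
`findall` packs the 3 group values into a tuple for every match.

[('iiiw', 'yclaIi', '5qtelTPi55tfxlB')]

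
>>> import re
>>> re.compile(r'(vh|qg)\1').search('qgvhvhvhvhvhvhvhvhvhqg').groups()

`\1` is not a pattern — it's the concrete string captured by group 1, re-applied verbatim.
`re.search` tries every starting position until one works.
The match spans [2:6] → 'vhvh'.
Captured: group 1 = 'vh'.

('vh',)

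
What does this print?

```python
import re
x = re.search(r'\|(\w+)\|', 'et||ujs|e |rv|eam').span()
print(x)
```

The match spans [3:8] → '|ujs|'.

(3, 8)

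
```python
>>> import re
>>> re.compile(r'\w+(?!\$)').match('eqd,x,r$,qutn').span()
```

A negative assertion filters positions out without eating any characters.
With `match`, the pattern is implicitly anchored at the beginning.
The match spans [0:3] → 'eqd'.

(0, 3)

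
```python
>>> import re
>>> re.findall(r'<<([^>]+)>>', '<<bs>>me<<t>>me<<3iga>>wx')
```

`findall` collects group 1 from each match (3 total).

['bs', 't', '3iga']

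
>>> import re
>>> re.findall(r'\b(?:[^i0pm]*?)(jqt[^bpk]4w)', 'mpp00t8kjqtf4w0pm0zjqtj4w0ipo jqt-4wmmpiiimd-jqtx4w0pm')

['jqt-4w', 'jqtx4w']

The pattern matches a word boundary (`\b`, zero-width); then zero or more of any character except [i0pm] (lazy) (non-capturing group); then the literal 'jqt', then any character except [bpk], then the literal '4w' (captured).
Scanning left to right: at [29:36] match ' jqt-4w', group 1 = 'jqt-4w'; at [44:51] match '-jqtx4w', group 1 = 'jqtx4w'.
Because there's exactly one group, `findall` drops the full match and keeps group 1 from each hit.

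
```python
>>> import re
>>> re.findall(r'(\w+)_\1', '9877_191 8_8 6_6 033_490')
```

['8', '6']

`\1` is not a pattern — it's the concrete string captured by group 1, re-applied verbatim.
Scanning left to right: at [9:12] match '8_8', group 1 = '8'; at [13:16] match '6_6', group 1 = '6'.
With a single group, `findall` returns only what that group captured — 2 items.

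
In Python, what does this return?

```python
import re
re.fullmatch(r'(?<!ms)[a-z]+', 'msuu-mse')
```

`(?!…)`/`(?<!…)` only lets a position through if the neighbouring text does NOT match; no characters are consumed.
`re.fullmatch` requires the pattern to consume the entire string.
Here there's no way to consume every character, so the call returns None.

None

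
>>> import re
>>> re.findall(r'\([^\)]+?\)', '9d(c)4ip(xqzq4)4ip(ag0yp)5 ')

['(c)', '(xqzq4)', '(ag0yp)']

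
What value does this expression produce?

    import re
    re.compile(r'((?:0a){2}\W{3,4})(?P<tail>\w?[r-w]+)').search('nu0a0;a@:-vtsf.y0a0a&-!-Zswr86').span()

This matches the literal '0a' repeated 2 times, then 3 to 4 of a non-word character (captured); then optionally a word character, then one or more of a character in [r-w] (captured as 'tail').
Unlike `match`, `search` isn't anchored — it looks for the pattern anywhere in the string.
The match spans [16:28] → '0a0a&-!-Zswr'.
Captured: group 1 = '0a0a&-!-', group 2 = 'Zswr'.

(16, 28)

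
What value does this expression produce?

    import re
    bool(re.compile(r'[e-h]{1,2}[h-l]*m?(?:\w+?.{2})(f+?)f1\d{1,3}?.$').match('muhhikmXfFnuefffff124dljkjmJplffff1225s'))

This matches 1 to 2 of a character in [e-h]; then zero or more of a character in [h-l], then optionally the literal 'm'; then one or more of a word character (lazy), then exactly 2 of any character (non-capturing group); then one or more of a literal 'f' (lazy) (captured); then the literal 'f1', then 1 to 3 of a digit (lazy), then any character; then anchored at the end.
`re.match` only tries the pattern at the start of the string.
Here position 0 doesn't satisfy it, so the call returns None, and `bool(None)` is False.

False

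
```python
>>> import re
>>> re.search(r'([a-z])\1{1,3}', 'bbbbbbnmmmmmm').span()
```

`\1` is not a pattern — it's the concrete string captured by group 1, re-applied verbatim.
The match spans [0:4] → 'bbbb'.

(0, 4)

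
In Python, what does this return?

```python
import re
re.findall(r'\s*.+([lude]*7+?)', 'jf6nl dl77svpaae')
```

Pattern: zero or more of whitespace, then one or more of any character; then zero or more of one of [lude], then one or more of a literal '7' (lazy) (captured).
Because there's exactly one group, `findall` drops the full match and keeps group 1 from the one hit.

['7']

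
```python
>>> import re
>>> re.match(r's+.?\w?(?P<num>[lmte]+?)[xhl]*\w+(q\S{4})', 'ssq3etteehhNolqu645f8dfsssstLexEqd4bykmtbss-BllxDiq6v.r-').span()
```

(0, 37)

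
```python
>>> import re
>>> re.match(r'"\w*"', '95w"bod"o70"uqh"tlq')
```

None

`match` is anchored at position 0; if the pattern doesn't fit there, it returns None.
Here the string doesn't start with a match, so the call returns None.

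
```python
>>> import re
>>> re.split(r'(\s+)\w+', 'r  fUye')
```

['r', '  ', '']

`re.split` interleaves the captured-group text with the surrounding fragments.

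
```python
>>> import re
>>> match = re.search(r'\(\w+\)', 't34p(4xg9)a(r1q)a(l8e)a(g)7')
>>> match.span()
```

Unlike `match`, `search` isn't anchored — it looks for the pattern anywhere in the string.
The match spans [4:10] → '(4xg9)'.

(4, 10)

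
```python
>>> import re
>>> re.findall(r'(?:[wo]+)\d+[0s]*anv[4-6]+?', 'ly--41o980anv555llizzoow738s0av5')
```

['o980anv5']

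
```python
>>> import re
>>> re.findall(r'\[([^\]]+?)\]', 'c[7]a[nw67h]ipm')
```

['7', 'nw67h']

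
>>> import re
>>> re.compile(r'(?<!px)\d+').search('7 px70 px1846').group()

'7'

`(?!…)`/`(?<!…)` only lets a position through if the neighbouring text does NOT match; no characters are consumed.
The match spans [0:1] → '7'.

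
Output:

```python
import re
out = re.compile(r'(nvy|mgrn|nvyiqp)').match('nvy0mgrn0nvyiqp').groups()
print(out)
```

('nvy',)

The match spans [0:3] → 'nvy'.
Captured: group 1 = 'nvy'.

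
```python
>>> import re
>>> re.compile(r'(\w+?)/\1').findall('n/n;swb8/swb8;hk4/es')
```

['n', 'swb8']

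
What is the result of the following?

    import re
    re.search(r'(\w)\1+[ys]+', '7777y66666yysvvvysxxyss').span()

`\1` is not a pattern — it's the concrete string captured by group 1, re-applied verbatim.
Unlike `match`, `search` isn't anchored — it looks for the pattern anywhere in the string.
The match spans [0:5] → '7777y'.
Captured: group 1 = '7'.

(0, 5)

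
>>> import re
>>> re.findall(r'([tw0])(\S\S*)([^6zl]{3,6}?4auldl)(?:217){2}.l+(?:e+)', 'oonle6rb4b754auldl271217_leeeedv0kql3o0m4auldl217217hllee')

[('0', 'kql3', 'o0m4auldl')]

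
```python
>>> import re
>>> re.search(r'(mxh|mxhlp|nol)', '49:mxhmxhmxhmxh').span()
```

Unlike `match`, `search` isn't anchored — it looks for the pattern anywhere in the string.
The match spans [3:6] → 'mxh'.
Captured: group 1 = 'mxh'.

(3, 6)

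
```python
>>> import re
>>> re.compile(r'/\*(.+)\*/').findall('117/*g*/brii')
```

['g']

Matches: at [3:8] match '/*g*/', group 1 = 'g'.
One capturing group, so `findall` returns just the captured substring from the one match — 1 in all.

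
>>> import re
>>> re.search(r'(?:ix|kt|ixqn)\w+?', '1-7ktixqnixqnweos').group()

'kti'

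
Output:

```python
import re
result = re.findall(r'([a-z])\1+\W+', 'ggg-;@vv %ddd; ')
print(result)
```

['g', 'v', 'd']

The backreference `\1` re-matches whatever the first group consumed, character for character.
Matches: at [0:6] match 'ggg-;@', group 1 = 'g'; at [6:10] match 'vv %', group 1 = 'v'; at [10:15] match 'ddd; ', group 1 = 'd'.
`findall` collects group 1 from each match (3 total).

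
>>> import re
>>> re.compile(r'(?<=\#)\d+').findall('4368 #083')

['083']

The lookaround is zero-width — it requires the adjacent text to match without consuming it, so the asserted text isn't part of the match.
Matches: at [6:9] → '083'.
With no groups in the pattern, `findall` gives back each whole match — 1 here.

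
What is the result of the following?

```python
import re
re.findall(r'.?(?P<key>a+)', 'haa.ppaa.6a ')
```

['aa', 'aa', 'a']

This matches optionally any character; then one or more of a literal 'a' (captured as 'key').
Matches: at [0:3] match 'haa', group 1 = 'aa'; at [5:8] match 'paa', group 1 = 'aa'; at [9:11] match '6a', group 1 = 'a'.
`findall` collects group 1 from each match (3 total).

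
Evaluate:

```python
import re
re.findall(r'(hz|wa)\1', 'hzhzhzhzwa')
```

`\1` has to match the exact text group 1 already captured.
Walking the string: at [0:4] match 'hzhz', group 1 = 'hz'; at [4:8] match 'hzhz', group 1 = 'hz'.
`findall` collects group 1 from each match (2 total).

['hz', 'hz']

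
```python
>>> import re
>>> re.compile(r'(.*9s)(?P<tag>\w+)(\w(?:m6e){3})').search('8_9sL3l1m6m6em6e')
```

None

Here nothing in the string fits, so the call returns None.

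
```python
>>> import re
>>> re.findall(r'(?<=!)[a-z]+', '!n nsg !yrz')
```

['n', 'yrz']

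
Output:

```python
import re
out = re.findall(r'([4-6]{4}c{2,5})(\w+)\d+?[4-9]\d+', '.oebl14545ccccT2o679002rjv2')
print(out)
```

The pattern matches exactly 4 of a character in [4-6], then 2 to 5 of a literal 'c' (captured); then one or more of a word character (captured); then one or more of a digit (lazy), then a character in [4-9], then one or more of a digit.
Scanning left to right: at [6:23] match '4545ccccT2o679002', groups = ('4545cccc', 'T2o6').
`findall` packs the 2 group values into a tuple for every match.

[('4545cccc', 'T2o6')]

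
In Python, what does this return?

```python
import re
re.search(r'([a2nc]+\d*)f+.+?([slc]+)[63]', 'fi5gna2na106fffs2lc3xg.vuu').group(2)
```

'lc'

Pattern: one or more of one of [a2nc], then zero or more of a digit (captured); then one or more of the literal 'f', then one or more of any character (lazy); then one or more of one of [slc] (captured); then one of [63].
The `?` after the quantifier makes it lazy — it takes as little as possible before letting the rest of the pattern try.
Unlike `match`, `search` isn't anchored — it looks for the pattern anywhere in the string.
The match spans [4:20] → 'na2na106fffs2lc3'.
Captured: group 1 = 'na2na106', group 2 = 'lc'.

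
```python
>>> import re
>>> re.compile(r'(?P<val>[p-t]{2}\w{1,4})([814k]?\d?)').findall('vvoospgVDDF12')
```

The pattern matches exactly 2 of a character in [p-t], then 1 to 4 of a word character (captured as 'val'); then optionally one of [814k], then optionally a digit (captured).
Matches: at [4:10] match 'spgVDD', groups = ('spgVDD', '').
`findall` packs the 2 group values into a tuple for every match.

[('spgVDD', '')]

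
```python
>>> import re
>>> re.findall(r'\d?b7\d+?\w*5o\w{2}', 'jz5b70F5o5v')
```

['5b70F5o5v']

With no groups in the pattern, `findall` gives back each whole match — 1 here.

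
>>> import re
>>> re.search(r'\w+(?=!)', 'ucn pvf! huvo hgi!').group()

'pvf'

The lookaround is zero-width — it requires the adjacent text to match without consuming it, so the asserted text isn't part of the match.
The match spans [4:7] → 'pvf'.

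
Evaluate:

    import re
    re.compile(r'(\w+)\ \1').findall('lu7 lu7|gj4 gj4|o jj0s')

['lu7', 'gj4']

The backreference `\1` re-matches whatever the first group consumed, character for character.
Matches: at [0:7] match 'lu7 lu7', group 1 = 'lu7'; at [8:15] match 'gj4 gj4', group 1 = 'gj4'.
Because there's exactly one group, `findall` drops the full match and keeps group 1 from each hit.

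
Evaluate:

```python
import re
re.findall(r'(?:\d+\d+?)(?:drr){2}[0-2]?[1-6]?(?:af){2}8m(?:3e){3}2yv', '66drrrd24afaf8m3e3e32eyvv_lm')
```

[]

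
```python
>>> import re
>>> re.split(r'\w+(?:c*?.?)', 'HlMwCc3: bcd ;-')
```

['', ' ', ';-']

This matches one or more of a word character; then zero or more of a literal 'c' (lazy), then optionally any character (non-capturing group).
Matches to split on: at [0:8] → 'HlMwCc3:'; at [9:13] → 'bcd '.
Splitting on the pattern gives 3 pieces.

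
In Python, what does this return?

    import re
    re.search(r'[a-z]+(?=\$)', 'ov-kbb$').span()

Because the assertion is zero-width, the text it checks is not consumed and won't appear in the result.
`re.search` scans for the first position where the pattern succeeds.
The match spans [3:6] → 'kbb'.

(3, 6)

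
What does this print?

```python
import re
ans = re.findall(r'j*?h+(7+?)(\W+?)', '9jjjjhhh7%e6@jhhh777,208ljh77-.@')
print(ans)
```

Because the quantifier is non-greedy, it stops expanding at the earliest point where the rest of the pattern can succeed.
Multiple groups make `findall` return tuples — one 2-tuple for each match.

[('7', '%'), ('777', ','), ('77', '-')]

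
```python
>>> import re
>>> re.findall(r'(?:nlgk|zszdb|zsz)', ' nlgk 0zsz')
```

['nlgk', 'zsz']

With no groups in the pattern, `findall` gives back each whole match — 2 here.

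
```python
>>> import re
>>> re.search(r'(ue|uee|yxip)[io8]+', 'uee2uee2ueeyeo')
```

None

Here nothing in the string fits, so the call returns None.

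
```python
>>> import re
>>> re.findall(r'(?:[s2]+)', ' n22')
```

This matches one or more of one of [s2] (non-capturing group).
Since nothing is captured, `findall` lists the 1 matched substring directly.

['22']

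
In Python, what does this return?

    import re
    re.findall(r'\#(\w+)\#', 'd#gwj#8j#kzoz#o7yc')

['gwj', 'kzoz']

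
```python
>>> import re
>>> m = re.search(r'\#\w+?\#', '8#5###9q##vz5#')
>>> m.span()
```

(1, 4)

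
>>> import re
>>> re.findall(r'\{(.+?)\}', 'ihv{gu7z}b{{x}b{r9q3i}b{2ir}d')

A non-greedy quantifier consumes as few characters as it can — just enough that the remainder of the pattern still matches from where it stops; whatever follows it matches normally.
Matches: at [3:9] match '{gu7z}', group 1 = 'gu7z'; at [10:14] match '{{x}', group 1 = '{x'; at [15:22] match '{r9q3i}', group 1 = 'r9q3i'; at [23:28] match '{2ir}', group 1 = '2ir'.
With a single group, `findall` returns only what that group captured — 4 items.

['gu7z', '{x', 'r9q3i', '2ir']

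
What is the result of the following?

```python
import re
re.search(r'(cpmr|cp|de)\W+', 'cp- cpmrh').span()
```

(0, 4)

`re.search` scans for the first position where the pattern succeeds.
The match spans [0:4] → 'cp- '.
Captured: group 1 = 'cp'.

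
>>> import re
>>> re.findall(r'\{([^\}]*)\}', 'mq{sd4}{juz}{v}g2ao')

Walking the string: at [2:7] match '{sd4}', group 1 = 'sd4'; at [7:12] match '{juz}', group 1 = 'juz'; at [12:15] match '{v}', group 1 = 'v'.
Because there's exactly one group, `findall` drops the full match and keeps group 1 from each hit.

['sd4', 'juz', 'v']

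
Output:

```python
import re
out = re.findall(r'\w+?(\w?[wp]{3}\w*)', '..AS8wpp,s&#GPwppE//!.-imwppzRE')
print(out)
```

['8wpp', 'PwppE', 'mwppzRE']

A non-greedy quantifier consumes as few characters as it can — just enough that the remainder of the pattern still matches from where it stops; whatever follows it matches normally.
One capturing group, so `findall` returns just the captured substring from each match — 3 in all.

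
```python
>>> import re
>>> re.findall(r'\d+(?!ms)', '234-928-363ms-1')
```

`(?!…)`/`(?<!…)` only lets a position through if the neighbouring text does NOT match; no characters are consumed.
`findall` yields the raw match text (4 of them) because the pattern has no groups.

['234', '928', '36', '1']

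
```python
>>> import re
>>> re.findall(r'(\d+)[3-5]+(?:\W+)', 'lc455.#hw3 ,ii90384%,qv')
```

['45', '9038']

Because there's exactly one group, `findall` drops the full match and keeps group 1 from each hit.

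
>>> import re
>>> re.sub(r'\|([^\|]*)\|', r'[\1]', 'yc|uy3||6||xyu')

'yc[uy3][6]|xyu'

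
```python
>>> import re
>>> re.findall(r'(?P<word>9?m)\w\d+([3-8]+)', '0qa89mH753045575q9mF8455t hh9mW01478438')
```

With 2 capturing groups, `findall` returns a 2-tuple per match.

[('9m', '5'), ('9m', '5'), ('9m', '8')]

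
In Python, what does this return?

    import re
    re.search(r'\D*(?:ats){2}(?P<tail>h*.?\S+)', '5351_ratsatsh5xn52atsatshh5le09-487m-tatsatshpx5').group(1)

'h5xn52atsatshh5le09-487m-tatsatshpx5'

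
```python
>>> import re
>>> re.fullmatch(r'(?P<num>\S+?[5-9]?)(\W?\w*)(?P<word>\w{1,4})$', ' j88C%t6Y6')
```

None

The pattern matches one or more of a non-whitespace character (lazy), then optionally a character in [5-9] (captured as 'num'); then optionally a non-word character, then zero or more of a word character (captured); then 1 to 4 of a word character (captured as 'word'); then anchored at the end.
`fullmatch` succeeds only if the pattern covers the string from start to end.
Here the string isn't matched end-to-end, so the call returns None.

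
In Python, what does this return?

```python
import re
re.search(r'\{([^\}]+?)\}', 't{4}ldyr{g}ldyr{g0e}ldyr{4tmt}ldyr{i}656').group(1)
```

`search` walks the string left to right and returns the first match it finds.
The match spans [1:4] → '{4}'.
Captured: group 1 = '4'.

'4'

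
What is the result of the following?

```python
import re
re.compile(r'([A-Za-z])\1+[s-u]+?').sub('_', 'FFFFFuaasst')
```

'__st'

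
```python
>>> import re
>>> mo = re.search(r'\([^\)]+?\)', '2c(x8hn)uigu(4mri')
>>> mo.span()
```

Unlike `match`, `search` isn't anchored — it looks for the pattern anywhere in the string.
The match spans [2:8] → '(x8hn)'.

(2, 8)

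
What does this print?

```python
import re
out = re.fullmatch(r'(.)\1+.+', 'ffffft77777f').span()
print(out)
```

(0, 12)

For `fullmatch`, every character of the input must be accounted for by the pattern.
The match spans [0:12] → 'ffffft77777f'.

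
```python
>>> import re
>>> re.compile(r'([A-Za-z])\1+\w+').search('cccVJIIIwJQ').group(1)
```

The match spans [0:11] → 'cccVJIIIwJQ'.
Captured: group 1 = 'c'.

'c'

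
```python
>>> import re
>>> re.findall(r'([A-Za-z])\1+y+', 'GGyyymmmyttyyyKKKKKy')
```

['G', 'm', 't', 'K']

`\1` has to match the exact text group 1 already captured.
Matches: at [0:5] match 'GGyyy', group 1 = 'G'; at [5:9] match 'mmmy', group 1 = 'm'; at [9:14] match 'ttyyy', group 1 = 't'; at [14:20] match 'KKKKKy', group 1 = 'K'.
Because there's exactly one group, `findall` drops the full match and keeps group 1 from each hit.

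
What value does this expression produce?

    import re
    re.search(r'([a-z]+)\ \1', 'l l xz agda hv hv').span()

(0, 3)

`\1` has to match the exact text group 1 already captured.
The match spans [0:3] → 'l l'.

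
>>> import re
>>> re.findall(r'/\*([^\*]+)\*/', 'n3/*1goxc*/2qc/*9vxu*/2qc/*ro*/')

['1goxc', '9vxu', 'ro']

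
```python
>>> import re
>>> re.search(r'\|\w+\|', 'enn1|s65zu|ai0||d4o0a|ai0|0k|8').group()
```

The match spans [4:11] → '|s65zu|'.

'|s65zu|'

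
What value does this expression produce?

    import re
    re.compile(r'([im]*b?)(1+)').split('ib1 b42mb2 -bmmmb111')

['', 'ib', '1', ' b42mb2 -b', 'mmmb', '111', '']

Pattern: zero or more of one of [im], then optionally the literal 'b' (captured); then one or more of a literal '1' (captured).
Matches to split on: at [0:3] → 'ib1'; at [13:20] → 'mmmb111'.
`re.split` interleaves the captured-group text with the surrounding fragments.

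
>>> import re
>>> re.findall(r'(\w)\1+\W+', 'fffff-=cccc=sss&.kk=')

['f', 'c', 's', 'k']

The backreference `\1` re-matches whatever the first group consumed, character for character.
Matches: at [0:7] match 'fffff-=', group 1 = 'f'; at [7:12] match 'cccc=', group 1 = 'c'; at [12:17] match 'sss&.', group 1 = 's'; at [17:20] match 'kk=', group 1 = 'k'.
`findall` collects group 1 from each match (4 total).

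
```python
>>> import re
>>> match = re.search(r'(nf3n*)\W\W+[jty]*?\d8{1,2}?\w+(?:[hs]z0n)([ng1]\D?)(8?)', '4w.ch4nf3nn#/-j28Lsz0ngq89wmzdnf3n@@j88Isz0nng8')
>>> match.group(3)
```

The match spans [6:25] → 'nf3nn#/-j28Lsz0ngq8'.
Captured: group 1 = 'nf3nn', group 2 = 'gq', group 3 = '8'.

'8'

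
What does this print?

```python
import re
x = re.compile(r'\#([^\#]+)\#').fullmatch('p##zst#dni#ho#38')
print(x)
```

`fullmatch` succeeds only if the pattern covers the string from start to end.
Here the pattern can't cover the whole string, so the call returns None.

None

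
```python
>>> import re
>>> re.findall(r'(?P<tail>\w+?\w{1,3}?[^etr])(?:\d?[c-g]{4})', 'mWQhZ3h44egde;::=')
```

['mWQhZ3h4']

This matches one or more of a word character (lazy), then 1 to 3 of a word character (lazy), then any character except [etr] (captured as 'tail'); then optionally a digit, then exactly 4 of a character in [c-g] (non-capturing group).
Lazy quantifiers expand one character at a time until the remainder of the pattern can match.
Matches: at [0:13] match 'mWQhZ3h44egde', group 1 = 'mWQhZ3h4'.
One capturing group, so `findall` returns just the captured substring from the one match — 1 in all.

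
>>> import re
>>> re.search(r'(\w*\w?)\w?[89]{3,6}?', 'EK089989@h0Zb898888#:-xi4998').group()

The match spans [0:8] → 'EK089989'.

'EK089989'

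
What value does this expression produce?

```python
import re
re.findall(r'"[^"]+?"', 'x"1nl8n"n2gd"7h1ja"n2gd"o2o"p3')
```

['"1nl8n"', '"7h1ja"', '"o2o"']

Walking the string: at [1:8] → '"1nl8n"'; at [12:19] → '"7h1ja"'; at [23:28] → '"o2o"'.
With no groups in the pattern, `findall` gives back each whole match — 3 here.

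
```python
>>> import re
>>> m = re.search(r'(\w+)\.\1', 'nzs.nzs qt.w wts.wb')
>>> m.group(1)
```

'nzs'

`\1` is not a pattern — it's the concrete string captured by group 1, re-applied verbatim.
`re.search` scans for the first position where the pattern succeeds.
The match spans [0:7] → 'nzs.nzs'.
Captured: group 1 = 'nzs'.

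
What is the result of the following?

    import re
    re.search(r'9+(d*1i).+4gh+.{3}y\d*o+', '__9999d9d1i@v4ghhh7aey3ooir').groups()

This matches one or more of a literal '9'; then zero or more of the literal 'd', then the literal '1i' (captured); then one or more of any character, then the literal '4g', then one or more of a literal 'h'; then exactly 3 of any character; then the literal 'y', then zero or more of a digit, then one or more of a literal 'o'.
`re.search` tries every starting position until one works.
The match spans [7:25] → '9d1i@v4ghhh7aey3oo'.
Captured: group 1 = 'd1i'.

('d1i',)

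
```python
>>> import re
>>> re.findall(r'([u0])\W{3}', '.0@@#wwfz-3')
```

['0']

With a single group, `findall` returns only what that group captured — 1 item.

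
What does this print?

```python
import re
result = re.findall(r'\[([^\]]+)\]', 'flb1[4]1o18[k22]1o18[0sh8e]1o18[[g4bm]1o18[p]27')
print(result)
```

Scanning left to right: at [4:7] match '[4]', group 1 = '4'; at [11:16] match '[k22]', group 1 = 'k22'; at [20:27] match '[0sh8e]', group 1 = '0sh8e'; at [31:38] match '[[g4bm]', group 1 = '[g4bm'; at [42:45] match '[p]', group 1 = 'p'.
One capturing group, so `findall` returns just the captured substring from each match — 5 in all.

['4', 'k22', '0sh8e', '[g4bm', 'p']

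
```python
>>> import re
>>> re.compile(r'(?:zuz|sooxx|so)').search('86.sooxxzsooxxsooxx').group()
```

`|` is ordered: at each position the engine commits to the first alternative that works.
The match spans [3:8] → 'sooxx'.

'sooxx'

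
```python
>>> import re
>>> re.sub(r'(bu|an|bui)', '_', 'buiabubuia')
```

`|` is ordered: at each position the engine commits to the first alternative that works.
Matches: at [0:2] → 'bu'; at [4:6] → 'bu'; at [6:8] → 'bu'.
Each match is replaced by '_'.

'_ia__ia'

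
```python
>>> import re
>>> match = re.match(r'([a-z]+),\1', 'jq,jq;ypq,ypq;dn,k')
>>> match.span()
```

(0, 5)

`\1` is not a pattern — it's the concrete string captured by group 1, re-applied verbatim.
`match` is anchored at position 0; if the pattern doesn't fit there, it returns None.
The match spans [0:5] → 'jq,jq'.
Captured: group 1 = 'jq'.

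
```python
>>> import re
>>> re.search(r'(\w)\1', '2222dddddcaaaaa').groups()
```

The match spans [0:2] → '22'.
Captured: group 1 = '2'.

('2',)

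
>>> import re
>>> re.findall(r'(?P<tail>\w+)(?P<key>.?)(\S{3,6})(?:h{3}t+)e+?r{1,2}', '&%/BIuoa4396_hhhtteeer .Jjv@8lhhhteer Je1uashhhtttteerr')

The pattern matches one or more of a word character (captured as 'tail'); then optionally any character (captured as 'key'); then 3 to 6 of a non-whitespace character (captured); then exactly 3 of the literal 'h', then one or more of the literal 't' (non-capturing group); then one or more of a literal 'e' (lazy), then 1 to 2 of the literal 'r'.
Matches: at [3:22] match 'BIuoa4396_hhhtteeer', groups = ('BIuoa43', '', '96_'); at [24:37] match 'Jjv@8lhhhteer', groups = ('Jjv', '', '@8l'); at [38:55] match 'Je1uashhhtttteerr', groups = ('Je1', '', 'uas').
Multiple groups make `findall` return tuples — one 3-tuple for each match.

[('BIuoa43', '', '96_'), ('Jjv', '', '@8l'), ('Je1', '', 'uas')]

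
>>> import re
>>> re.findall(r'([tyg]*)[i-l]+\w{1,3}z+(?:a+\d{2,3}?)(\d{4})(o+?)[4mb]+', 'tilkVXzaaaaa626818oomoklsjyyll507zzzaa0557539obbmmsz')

[('t', '6818', 'oo'), ('yy', '7539', 'o')]

This matches zero or more of one of [tyg] (captured); then one or more of a character in [i-l], then 1 to 3 of a word character, then one or more of the literal 'z'; then one or more of the literal 'a', then 2 to 3 of a digit (lazy) (non-capturing group); then exactly 4 of a digit (captured); then one or more of a literal 'o' (lazy) (captured); then one or more of one of [4mb].
3 groups means each result is a tuple of 3 captured strings — 2 here.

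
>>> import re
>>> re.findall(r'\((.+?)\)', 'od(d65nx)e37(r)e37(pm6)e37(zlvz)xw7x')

A `+?`/`*?`/`{m,n}?` starts at its minimum and grows only as far as needed for what follows to match.
`findall` collects group 1 from each match (4 total).

['d65nx', 'r', 'pm6', 'zlvz']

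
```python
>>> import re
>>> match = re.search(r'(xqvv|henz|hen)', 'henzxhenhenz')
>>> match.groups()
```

`|` is ordered: at each position the engine commits to the first alternative that works.
`re.search` scans for the first position where the pattern succeeds.
The match spans [0:4] → 'henz'.
Captured: group 1 = 'henz'.

('henz',)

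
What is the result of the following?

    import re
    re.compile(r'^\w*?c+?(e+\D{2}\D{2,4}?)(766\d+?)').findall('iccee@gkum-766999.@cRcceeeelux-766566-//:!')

A `+?`/`*?`/`{m,n}?` starts at its minimum and grows only as far as needed for what follows to match.
With 2 capturing groups, `findall` returns a 2-tuple per match.

[('ee@gkum-', '7669')]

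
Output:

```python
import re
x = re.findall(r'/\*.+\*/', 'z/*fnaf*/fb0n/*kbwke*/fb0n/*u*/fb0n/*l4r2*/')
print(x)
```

Scanning left to right: at [1:43] → '/*fnaf*/fb0n/*kbwke*/fb0n/*u*/fb0n/*l4r2*/'.
No capturing groups, so `findall` returns the 1 full match string.

['/*fnaf*/fb0n/*kbwke*/fb0n/*u*/fb0n/*l4r2*/']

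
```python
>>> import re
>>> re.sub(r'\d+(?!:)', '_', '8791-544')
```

The negative lookahead/lookbehind blocks any match where the forbidden context is present.
Matches: at [0:4] → '8791'; at [5:8] → '544'.
`sub` substitutes '_' at each match site.

'_-_'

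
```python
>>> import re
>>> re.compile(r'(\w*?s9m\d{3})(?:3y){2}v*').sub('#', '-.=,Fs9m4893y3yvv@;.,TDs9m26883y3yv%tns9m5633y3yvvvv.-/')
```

'-.=,#@;.,TDs9m26883y3yv%#.-/'

The pattern matches zero or more of a word character (lazy), then the literal 's9m', then exactly 3 of a digit (captured); then the literal '3y' repeated 2 times, then zero or more of the literal 'v'.
`sub` substitutes '#' at each match site.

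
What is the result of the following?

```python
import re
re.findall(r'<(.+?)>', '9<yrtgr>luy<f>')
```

['yrtgr', 'f']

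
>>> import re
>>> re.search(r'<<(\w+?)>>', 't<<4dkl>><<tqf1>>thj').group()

`search` walks the string left to right and returns the first match it finds.
The match spans [1:9] → '<<4dkl>>'.
Captured: group 1 = '4dkl'.

'<<4dkl>>'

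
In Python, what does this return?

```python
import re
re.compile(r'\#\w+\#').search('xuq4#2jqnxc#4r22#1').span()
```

The match spans [4:12] → '#2jqnxc#'.

(4, 12)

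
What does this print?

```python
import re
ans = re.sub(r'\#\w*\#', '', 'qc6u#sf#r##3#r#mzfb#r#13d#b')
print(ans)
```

qc6ur3mzfb13d#b

`sub` substitutes '' at each match site.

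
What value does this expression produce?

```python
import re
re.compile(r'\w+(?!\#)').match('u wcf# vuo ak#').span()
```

The negative lookahead/lookbehind blocks any match where the forbidden context is present.
`re.match` won't scan ahead — the pattern has to work from the very first character.
The match spans [0:1] → 'u'.

(0, 1)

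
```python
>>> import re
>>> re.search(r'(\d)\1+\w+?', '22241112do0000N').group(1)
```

A backreference is literal: `\1` must see the identical characters the first group matched.
`re.search` tries every starting position until one works.
The match spans [0:4] → '2224'.
Captured: group 1 = '2'.

'2'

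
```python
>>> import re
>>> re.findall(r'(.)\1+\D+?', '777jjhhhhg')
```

['7', 'h']

The backreference `\1` re-matches whatever the first group consumed, character for character.
Scanning left to right: at [0:4] match '777j', group 1 = '7'; at [5:10] match 'hhhhg', group 1 = 'h'.
Because there's exactly one group, `findall` drops the full match and keeps group 1 from each hit.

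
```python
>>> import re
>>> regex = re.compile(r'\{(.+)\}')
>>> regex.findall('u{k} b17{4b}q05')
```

['k} b17{4b']

Matches: at [1:12] match '{k} b17{4b}', group 1 = 'k} b17{4b'.
With a single group, `findall` returns only what that group captured — 1 item.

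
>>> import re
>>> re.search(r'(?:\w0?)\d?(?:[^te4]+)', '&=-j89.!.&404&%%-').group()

Pattern: a word character, then optionally the literal '0' (non-capturing group); then optionally a digit; then one or more of any character except [te4] (non-capturing group).
`re.search` tries every starting position until one works.
The match spans [3:10] → 'j89.!.&'.

'j89.!.&'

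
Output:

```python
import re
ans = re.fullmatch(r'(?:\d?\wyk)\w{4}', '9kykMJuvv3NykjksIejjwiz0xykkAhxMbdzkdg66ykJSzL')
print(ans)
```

None

`re.fullmatch` requires the pattern to consume the entire string.
Here the string isn't matched end-to-end, so the call returns None.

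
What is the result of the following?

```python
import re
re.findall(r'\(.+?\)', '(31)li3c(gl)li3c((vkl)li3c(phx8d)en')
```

With the lazy modifier that quantifier settles for the fewest repetitions that let the rest of the pattern succeed (the atoms after it are unaffected and can still be greedy).
Scanning left to right: at [0:4] → '(31)'; at [8:12] → '(gl)'; at [16:22] → '((vkl)'; at [26:33] → '(phx8d)'.
`findall` yields the raw match text (4 of them) because the pattern has no groups.

['(31)', '(gl)', '((vkl)', '(phx8d)']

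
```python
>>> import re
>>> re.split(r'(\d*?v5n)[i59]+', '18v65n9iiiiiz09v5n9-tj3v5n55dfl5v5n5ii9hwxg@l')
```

['18v65n9iiiiiz', '09v5n', '-tj', '3v5n', 'dfl', '5v5n', 'hwxg@l']

This matches zero or more of a digit (lazy), then the literal 'v5n' (captured); then one or more of one of [i59].
Matches to split on: at [13:19] → '09v5n9'; at [22:28] → '3v5n55'; at [31:39] → '5v5n5ii9'.
The group in the pattern means `split` returns the separators' captures alongside the pieces.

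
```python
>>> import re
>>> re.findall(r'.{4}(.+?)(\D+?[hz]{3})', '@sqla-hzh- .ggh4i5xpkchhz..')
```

This matches exactly 4 of any character; then one or more of any character (lazy) (captured); then one or more of a non-digit (lazy), then exactly 3 of one of [hz] (captured).
Lazy quantifiers expand one character at a time until the remainder of the pattern can match.
Matches: at [0:9] match '@sqla-hzh', groups = ('a', '-hzh'); at [9:25] match '- .ggh4i5xpkchhz', groups = ('gh4i5', 'xpkchhz').
Multiple groups make `findall` return tuples — one 2-tuple for each match.

[('a', '-hzh'), ('gh4i5', 'xpkchhz')]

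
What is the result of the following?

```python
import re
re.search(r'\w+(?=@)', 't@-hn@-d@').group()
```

Lookahead/lookbehind check context without consuming it, so the matched span excludes the asserted characters.
Unlike `match`, `search` isn't anchored — it looks for the pattern anywhere in the string.
The match spans [0:1] → 't'.

't'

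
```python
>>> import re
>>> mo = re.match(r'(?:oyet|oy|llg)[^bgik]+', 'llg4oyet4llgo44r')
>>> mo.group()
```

`re.match` only tries the pattern at the start of the string.
The match spans [0:11] → 'llg4oyet4ll'.

'llg4oyet4ll'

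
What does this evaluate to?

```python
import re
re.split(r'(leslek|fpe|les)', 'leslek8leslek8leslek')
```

Branches in `(...|...)` are attempted left-to-right; the first branch that allows the whole pattern to succeed is taken.
Matches to split on: at [0:6] → 'leslek'; at [7:13] → 'leslek'; at [14:20] → 'leslek'.
The group in the pattern means `split` returns the separators' captures alongside the pieces.

['', 'leslek', '8', 'leslek', '8', 'leslek', '']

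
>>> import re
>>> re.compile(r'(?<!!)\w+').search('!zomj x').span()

(2, 5)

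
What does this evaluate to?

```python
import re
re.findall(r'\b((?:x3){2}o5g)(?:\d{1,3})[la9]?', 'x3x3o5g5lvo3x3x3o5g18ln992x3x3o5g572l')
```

Pattern: a word boundary (`\b`, zero-width); then the literal 'x3' repeated 2 times, then the literal 'o5g' (captured); then 1 to 3 of a digit (non-capturing group); then optionally one of [la9].
`findall` collects group 1 from the one match (1 total).

['x3x3o5g']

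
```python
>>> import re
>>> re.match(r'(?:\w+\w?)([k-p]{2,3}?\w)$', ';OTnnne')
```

None

`re.match` only tries the pattern at the start of the string.
Here the string doesn't start with a match, so the call returns None.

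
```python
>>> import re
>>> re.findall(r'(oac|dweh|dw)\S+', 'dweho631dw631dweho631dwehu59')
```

Branches in `(...|...)` are attempted left-to-right; the first branch that allows the whole pattern to succeed is taken.
Walking the string: at [0:28] match 'dweho631dw631dweho631dwehu59', group 1 = 'dweh'.
With a single group, `findall` returns only what that group captured — 1 item.

['dweh']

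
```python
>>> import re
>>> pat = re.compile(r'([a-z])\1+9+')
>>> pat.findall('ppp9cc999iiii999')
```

`\1` has to match the exact text group 1 already captured.
Matches: at [0:4] match 'ppp9', group 1 = 'p'; at [4:9] match 'cc999', group 1 = 'c'; at [9:16] match 'iiii999', group 1 = 'i'.
Because there's exactly one group, `findall` drops the full match and keeps group 1 from each hit.

['p', 'c', 'i']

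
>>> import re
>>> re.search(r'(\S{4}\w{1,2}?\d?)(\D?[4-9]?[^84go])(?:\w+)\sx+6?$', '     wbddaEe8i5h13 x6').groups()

('wbdda', 'Ee')

The match spans [5:21] → 'wbddaEe8i5h13 x6'.
Captured: group 1 = 'wbdda', group 2 = 'Ee'.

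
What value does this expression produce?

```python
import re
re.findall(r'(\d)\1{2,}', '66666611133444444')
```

After group 1 captures some text, `\1` only succeeds where that same text appears again.
Because there's exactly one group, `findall` drops the full match and keeps group 1 from each hit.

['6', '1', '4']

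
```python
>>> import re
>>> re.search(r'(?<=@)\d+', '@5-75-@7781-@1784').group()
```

'5'

The positive lookaround only admits positions where the adjacent text matches; those characters stay outside the span.
The match spans [1:2] → '5'.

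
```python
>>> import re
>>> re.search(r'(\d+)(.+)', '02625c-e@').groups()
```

This matches one or more of a digit (captured); then one or more of any character (captured).
`re.search` scans for the first position where the pattern succeeds.
The match spans [0:9] → '02625c-e@'.
Captured: group 1 = '02625', group 2 = 'c-e@'.

('02625', 'c-e@')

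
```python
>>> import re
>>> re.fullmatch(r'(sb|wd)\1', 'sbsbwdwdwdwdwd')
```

The backreference `\1` re-matches whatever the first group consumed, character for character.
`re.fullmatch` requires the pattern to consume the entire string.
Here there's no way to consume every character, so the call returns None.

None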